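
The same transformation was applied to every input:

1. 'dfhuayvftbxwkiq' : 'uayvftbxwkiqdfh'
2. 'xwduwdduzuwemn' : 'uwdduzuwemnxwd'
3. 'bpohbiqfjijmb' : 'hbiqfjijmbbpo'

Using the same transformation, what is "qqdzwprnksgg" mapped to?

zwprnksggqqd

The pattern: move the first 3 characters to the end (rotate left by 3).
For "qqdzwprnksgg" the result is "zwprnksggqqd".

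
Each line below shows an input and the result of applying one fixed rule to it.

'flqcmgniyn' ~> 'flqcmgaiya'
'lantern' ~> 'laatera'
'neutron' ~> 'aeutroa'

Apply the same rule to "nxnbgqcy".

axabgqcy

What's happening: replace every "n" with "a".
Applying that to "nxnbgqcy" gives "axabgqcy".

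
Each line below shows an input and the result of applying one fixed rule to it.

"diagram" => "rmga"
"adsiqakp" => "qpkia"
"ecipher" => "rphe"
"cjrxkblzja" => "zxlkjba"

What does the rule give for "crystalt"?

ttsla

Each output is the input with this applied: delete the first 3 characters, then sort the characters into reverse alphabetical order.
For "crystalt", step one produces "stalt"; step two turns that into "ttsla".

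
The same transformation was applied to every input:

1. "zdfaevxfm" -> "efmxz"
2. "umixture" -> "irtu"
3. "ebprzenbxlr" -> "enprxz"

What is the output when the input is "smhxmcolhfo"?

The rule is to keep every other character starting from the first (positions 1st, 3rd, 5th, ...), then sort the characters into alphabetical order.
Applying both steps to "smhxmcolhfo": "shmoho", then "hhmoos".

hhmoos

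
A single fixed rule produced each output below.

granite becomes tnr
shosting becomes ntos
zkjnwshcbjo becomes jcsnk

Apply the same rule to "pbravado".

In each case the input is transformed by: reverse the string, then keep every other character starting from the second (positions 2nd, 4th, 6th, ...).
"pbravado" → "odavarbp" → "dvrp".

dvrp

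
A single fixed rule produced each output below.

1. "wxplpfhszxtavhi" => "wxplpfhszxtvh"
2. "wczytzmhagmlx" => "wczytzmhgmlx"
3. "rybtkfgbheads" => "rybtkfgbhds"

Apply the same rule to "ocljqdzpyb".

cljqdzpyb

Rule — remove every vowel.
On "ocljqdzpyb" that produces "cljqdzpyb".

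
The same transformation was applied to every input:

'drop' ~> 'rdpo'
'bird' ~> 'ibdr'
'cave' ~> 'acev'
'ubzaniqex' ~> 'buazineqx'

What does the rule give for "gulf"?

ugfl

Rule — swap each adjacent pair of characters (1↔2, 3↔4, ...).
Applying that to "gulf" gives "ugfl".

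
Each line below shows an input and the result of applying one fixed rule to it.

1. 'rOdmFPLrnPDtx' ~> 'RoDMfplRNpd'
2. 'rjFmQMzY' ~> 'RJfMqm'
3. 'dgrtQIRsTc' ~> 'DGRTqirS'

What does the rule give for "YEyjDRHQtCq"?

yeYJdrhqT

Each output is the input with this applied: flip the case of every letter, then delete the last 2 characters.
For "YEyjDRHQtCq", step one produces "yeYJdrhqTcQ"; step two turns that into "yeYJdrhqT".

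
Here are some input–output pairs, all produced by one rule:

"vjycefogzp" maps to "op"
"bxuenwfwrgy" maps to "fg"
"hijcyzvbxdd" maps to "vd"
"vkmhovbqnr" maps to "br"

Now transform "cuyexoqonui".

What's happening: keep one character in every 3, starting at position 1 (positions 1st, 4th, 7th, ...), then delete the first 2 characters.
Applying both steps to "cuyexoqonui": "cequ", then "qu".

qu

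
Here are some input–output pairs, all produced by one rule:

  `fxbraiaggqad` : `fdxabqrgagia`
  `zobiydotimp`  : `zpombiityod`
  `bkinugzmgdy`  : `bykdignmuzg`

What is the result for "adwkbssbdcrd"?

Looking at the pairs, the operation is to take characters alternately from the front and the back (1st, last, 2nd, 2nd-last, ...).
For "adwkbssbdcrd" the result is "addrwckdbbss".

addrwckdbbss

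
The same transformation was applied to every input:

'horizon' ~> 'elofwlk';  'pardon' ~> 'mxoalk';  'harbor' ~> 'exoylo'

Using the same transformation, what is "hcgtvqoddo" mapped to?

ezdqsnlaal

Looking at the pairs, the operation is to shift every letter 3 places backward in the alphabet (wrapping around).
For "hcgtvqoddo" the result is "ezdqsnlaal".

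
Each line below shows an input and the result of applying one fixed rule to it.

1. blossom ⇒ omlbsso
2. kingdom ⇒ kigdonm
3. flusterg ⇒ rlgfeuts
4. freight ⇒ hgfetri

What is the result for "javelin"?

The pattern: sort the characters into reverse alphabetical order, then move the first 3 characters to the end (rotate left by 3).
Starting from "javelin": after the first operation, "vnljiea"; after the second, "jieavnl".

jieavnl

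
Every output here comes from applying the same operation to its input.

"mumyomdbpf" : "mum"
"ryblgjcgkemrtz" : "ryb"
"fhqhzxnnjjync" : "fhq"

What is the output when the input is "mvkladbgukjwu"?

mvk

What's happening: keep only the first 3 characters.
"mvkladbgukjwu" → "mvk".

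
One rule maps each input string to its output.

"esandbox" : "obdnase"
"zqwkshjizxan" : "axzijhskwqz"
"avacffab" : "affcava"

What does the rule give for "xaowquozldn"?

dlzouqwoax

The rule is to delete the last character, then reverse the string.
For "xaowquozldn", step one produces "xaowquozld"; step two turns that into "dlzouqwoax".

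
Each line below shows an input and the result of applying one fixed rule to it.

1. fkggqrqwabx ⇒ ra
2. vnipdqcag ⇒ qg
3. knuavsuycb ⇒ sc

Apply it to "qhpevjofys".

jy

The rule is to keep one character in every 3, starting at position 3 (positions 3rd, 6th, 9th, ...), then delete the first character.
"qhpevjofys" → "pjy" → "jy".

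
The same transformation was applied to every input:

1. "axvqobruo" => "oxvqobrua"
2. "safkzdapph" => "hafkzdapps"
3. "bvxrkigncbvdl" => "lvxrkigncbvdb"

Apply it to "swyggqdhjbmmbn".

In each case the input is transformed by: swap the first and last characters.
For "swyggqdhjbmmbn" the result is "nwyggqdhjbmmbs".

nwyggqdhjbmmbs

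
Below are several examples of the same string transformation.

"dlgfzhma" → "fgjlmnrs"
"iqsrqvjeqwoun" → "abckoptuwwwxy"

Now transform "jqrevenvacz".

Looking at the pairs, the operation is to shift every letter 6 places forward in the alphabet (wrapping around), then sort the characters into alphabetical order.
On "jqrevenvacz": the first step gives "pwxkbktbgif", and the second then gives "bbfgikkptwx".

bbfgikkptwx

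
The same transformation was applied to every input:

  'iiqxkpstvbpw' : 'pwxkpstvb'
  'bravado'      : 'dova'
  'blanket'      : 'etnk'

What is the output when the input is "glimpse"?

The transformation: delete the first 3 characters, then move the last 2 characters to the front (rotate right by 2).
For "glimpse", step one produces "mpse"; step two turns that into "semp".

semp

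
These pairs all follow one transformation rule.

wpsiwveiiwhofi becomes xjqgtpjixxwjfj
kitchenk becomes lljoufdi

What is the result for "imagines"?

jtnfbohj

Each output is the input with this applied: take characters alternately from the front and the back (1st, last, 2nd, 2nd-last, ...), then shift every letter 1 place forward in the alphabet (wrapping around).
"imagines" → "jtnfbohj".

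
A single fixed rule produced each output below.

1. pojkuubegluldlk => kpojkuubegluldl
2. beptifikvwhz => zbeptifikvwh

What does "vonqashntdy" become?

The pattern: move the last character to the front.
For "vonqashntdy" the result is "yvonqashntd".

yvonqashntd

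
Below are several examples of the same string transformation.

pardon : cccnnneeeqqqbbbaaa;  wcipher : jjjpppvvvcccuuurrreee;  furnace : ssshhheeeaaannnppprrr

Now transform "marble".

Rule — repeat every character 3 times, then shift every letter 13 places forward in the alphabet (wrapping around) — i.e. ROT13.
On "marble" that produces "zzznnneeeoooyyyrrr".

zzznnneeeoooyyyrrr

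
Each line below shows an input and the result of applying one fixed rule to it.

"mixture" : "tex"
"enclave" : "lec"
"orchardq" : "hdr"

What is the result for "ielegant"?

ene

The pattern: move the first 3 characters to the end (rotate left by 3), then keep one character in every 3, starting at position 1 (positions 1st, 4th, 7th, ...).
Starting from "ielegant": after the first operation, "egantiel"; after the second, "ene".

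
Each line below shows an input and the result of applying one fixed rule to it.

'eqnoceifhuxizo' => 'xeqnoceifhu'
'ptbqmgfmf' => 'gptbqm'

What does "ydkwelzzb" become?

The rule is to delete the last 3 characters, then move the last character to the front.
On "ydkwelzzb": the first step gives "ydkwel", and the second then gives "lydkwe".
(Check on "eqnoceifhuxizo": → "eqnoceifhux" → "xeqnoceifhu" ✓)

lydkwe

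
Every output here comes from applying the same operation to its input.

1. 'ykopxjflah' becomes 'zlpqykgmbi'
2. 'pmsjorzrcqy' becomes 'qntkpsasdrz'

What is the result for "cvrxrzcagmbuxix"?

In each case the input is transformed by: shift every letter 1 place forward in the alphabet (wrapping around).
Doing the same to "cvrxrzcagmbuxix": "dwsysadbhncvyjy".

dwsysadbhncvyjy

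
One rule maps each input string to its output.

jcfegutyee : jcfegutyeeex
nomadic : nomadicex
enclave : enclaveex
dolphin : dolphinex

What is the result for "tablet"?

tabletex

Looking at the pairs, the operation is to append "ex".
Applying that to "tablet" gives "tabletex".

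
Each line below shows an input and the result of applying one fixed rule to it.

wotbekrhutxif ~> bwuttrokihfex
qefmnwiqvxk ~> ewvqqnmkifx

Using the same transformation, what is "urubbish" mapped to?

Each output is the input with this applied: sort the characters into reverse alphabetical order, then swap the first and last characters.
"urubbish" → "uusrihbb" → "busrihbu".

busrihbu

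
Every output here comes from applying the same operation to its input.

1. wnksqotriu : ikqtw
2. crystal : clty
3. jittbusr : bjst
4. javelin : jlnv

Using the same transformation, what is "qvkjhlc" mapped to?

chkq

The pattern: keep every other character starting from the first (positions 1st, 3rd, 5th, ...), then sort the characters into alphabetical order.
"qvkjhlc" → "qkhc" → "chkq".
(Check on "wnksqotriu": → "wkqti" → "ikqtw" ✓)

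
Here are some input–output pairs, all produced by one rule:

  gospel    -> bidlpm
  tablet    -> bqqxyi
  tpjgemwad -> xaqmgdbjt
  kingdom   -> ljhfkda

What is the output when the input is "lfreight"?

Looking at the pairs, the operation is to shift every letter 3 places backward in the alphabet (wrapping around), then move the last 2 characters to the front (rotate right by 2).
Working it through for "lfreight": intermediate "icobfdeq", final "eqicobfd".

eqicobfd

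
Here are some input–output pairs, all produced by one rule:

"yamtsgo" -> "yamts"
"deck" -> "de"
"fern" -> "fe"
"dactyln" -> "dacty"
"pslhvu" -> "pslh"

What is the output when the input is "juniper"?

junip

The transformation: delete the last 2 characters.
Doing the same to "juniper": "junip".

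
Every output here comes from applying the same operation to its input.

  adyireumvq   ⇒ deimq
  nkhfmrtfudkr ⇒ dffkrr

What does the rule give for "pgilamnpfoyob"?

glmoop

The rule is to keep every other character starting from the second (positions 2nd, 4th, 6th, ...), then sort the characters into alphabetical order.
Starting from "pgilamnpfoyob": after the first operation, "glmpoo"; after the second, "glmoop".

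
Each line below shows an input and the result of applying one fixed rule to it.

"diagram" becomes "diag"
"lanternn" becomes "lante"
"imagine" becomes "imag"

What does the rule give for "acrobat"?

acro

The pattern: delete the last 3 characters.
Applying that to "acrobat" gives "acro".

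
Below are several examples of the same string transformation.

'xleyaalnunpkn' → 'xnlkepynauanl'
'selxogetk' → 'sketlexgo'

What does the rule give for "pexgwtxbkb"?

pbekxbgxwt

The transformation: take characters alternately from the front and the back (1st, last, 2nd, 2nd-last, ...).
Applying that to "pexgwtxbkb" gives "pbekxbgxwt".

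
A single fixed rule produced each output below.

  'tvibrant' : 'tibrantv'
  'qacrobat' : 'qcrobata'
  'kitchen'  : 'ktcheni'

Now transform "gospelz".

gspelzo

The pattern: move the first character to the end, then swap the first and last characters.
On "gospelz": the first step gives "ospelzg", and the second then gives "gspelzo".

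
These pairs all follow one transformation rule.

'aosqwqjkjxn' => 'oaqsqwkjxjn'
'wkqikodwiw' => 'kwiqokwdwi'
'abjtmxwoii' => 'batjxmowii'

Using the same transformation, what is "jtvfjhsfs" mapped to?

tjfvhjfss

Each output is the input with this applied: swap each adjacent pair of characters (1↔2, 3↔4, ...).
Applying that to "jtvfjhsfs" gives "tjfvhjfss".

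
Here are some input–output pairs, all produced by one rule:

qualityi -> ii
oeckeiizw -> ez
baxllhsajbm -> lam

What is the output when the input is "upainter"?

nr

The transformation: keep one character in every 3, starting at position 2 (positions 2nd, 5th, 8th, ...), then delete the first character.
Starting from "upainter": after the first operation, "pnr"; after the second, "nr".
(Check on "qualityi": → "uii" → "ii" ✓)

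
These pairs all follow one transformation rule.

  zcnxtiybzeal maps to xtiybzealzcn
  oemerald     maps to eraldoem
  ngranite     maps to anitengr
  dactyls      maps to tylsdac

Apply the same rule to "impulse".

ulseimp

The transformation: move the first 3 characters to the end (rotate left by 3).
"impulse" → "ulseimp".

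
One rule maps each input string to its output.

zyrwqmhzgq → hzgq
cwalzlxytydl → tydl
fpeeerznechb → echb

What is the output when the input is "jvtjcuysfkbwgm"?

What's happening: keep only the last 4 characters.
On "jvtjcuysfkbwgm" that produces "bwgm".

bwgm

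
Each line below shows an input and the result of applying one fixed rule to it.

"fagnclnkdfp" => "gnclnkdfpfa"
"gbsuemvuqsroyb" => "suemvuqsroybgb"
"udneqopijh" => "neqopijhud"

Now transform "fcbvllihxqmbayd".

What's happening: move the first 2 characters to the end (rotate left by 2).
"fcbvllihxqmbayd" → "bvllihxqmbaydfc".

bvllihxqmbaydfc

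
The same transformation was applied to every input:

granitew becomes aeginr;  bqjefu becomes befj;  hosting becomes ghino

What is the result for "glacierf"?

acefgi

Looking at the pairs, the operation is to sort the characters into alphabetical order, then delete the last 2 characters.
For "glacierf", step one produces "acefgilr"; step two turns that into "acefgi".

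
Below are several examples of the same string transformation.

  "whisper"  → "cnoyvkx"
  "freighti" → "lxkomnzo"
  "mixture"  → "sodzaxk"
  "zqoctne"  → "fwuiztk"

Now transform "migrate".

somxgzk

The pattern: shift every letter 6 places forward in the alphabet (wrapping around).
So "migrate" becomes "somxgzk".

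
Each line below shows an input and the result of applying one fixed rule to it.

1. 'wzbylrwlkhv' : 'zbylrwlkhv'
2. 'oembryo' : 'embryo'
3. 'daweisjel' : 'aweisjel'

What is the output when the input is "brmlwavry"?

What's happening: delete the first character.
For "brmlwavry" the result is "rmlwavry".

rmlwavry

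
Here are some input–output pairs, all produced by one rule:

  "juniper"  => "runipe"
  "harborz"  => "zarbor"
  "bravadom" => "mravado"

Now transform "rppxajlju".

uppxajlj

What's happening: delete the first character, then move the last character to the front.
"rppxajlju" → "ppxajlju" → "uppxajlj".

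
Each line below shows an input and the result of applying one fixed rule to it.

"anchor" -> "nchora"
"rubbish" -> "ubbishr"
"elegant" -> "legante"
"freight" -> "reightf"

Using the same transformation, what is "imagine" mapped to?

The transformation: move the first character to the end.
Doing the same to "imagine": "maginei".

maginei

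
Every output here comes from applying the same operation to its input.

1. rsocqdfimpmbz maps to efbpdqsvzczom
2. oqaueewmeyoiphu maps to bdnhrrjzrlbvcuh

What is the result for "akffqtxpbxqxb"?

nxssdgkcokdko

What's happening: shift every letter 13 places forward in the alphabet (wrapping around) — i.e. ROT13.
Doing the same to "akffqtxpbxqxb": "nxssdgkcokdko".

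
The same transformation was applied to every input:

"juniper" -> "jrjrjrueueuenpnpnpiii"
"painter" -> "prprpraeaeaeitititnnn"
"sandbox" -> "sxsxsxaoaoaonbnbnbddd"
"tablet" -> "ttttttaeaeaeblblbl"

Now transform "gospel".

glglgloeoeoespspsp

What's happening: repeat every character 3 times, then take characters alternately from the front and the back (1st, last, 2nd, 2nd-last, ...).
Starting from "gospel": after the first operation, "gggooossspppeeelll"; after the second, "glglgloeoeoespspsp".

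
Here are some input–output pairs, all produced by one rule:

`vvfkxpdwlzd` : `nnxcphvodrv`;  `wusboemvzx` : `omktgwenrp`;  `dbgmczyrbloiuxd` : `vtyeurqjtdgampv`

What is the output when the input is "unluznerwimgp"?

The transformation: shift every letter 8 places backward in the alphabet (wrapping around).
On "unluznerwimgp" that produces "mfdmrfwjoaeyh".

mfdmrfwjoaeyh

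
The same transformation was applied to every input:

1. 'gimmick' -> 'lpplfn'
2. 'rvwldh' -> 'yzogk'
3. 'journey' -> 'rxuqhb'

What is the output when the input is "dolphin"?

Rule — shift every letter 3 places forward in the alphabet (wrapping around), then delete the first character.
On "dolphin": the first step gives "grosklq", and the second then gives "rosklq".

rosklq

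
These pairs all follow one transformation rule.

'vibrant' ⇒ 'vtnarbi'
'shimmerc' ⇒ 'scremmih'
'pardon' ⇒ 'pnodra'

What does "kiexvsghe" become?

In each case the input is transformed by: move the first character to the end, then reverse the string.
"kiexvsghe" → "iexvsghek" → "kehgsvxei".
(Check on "vibrant": → "ibrantv" → "vtnarbi" ✓)

kehgsvxei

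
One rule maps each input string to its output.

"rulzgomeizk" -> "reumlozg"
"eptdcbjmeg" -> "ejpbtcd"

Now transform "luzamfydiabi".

The rule is to delete the last 3 characters, then take characters alternately from the front and the back (1st, last, 2nd, 2nd-last, ...).
Applying both steps to "luzamfydiabi": "luzamfydi", then "liudzyafm".

liudzyafm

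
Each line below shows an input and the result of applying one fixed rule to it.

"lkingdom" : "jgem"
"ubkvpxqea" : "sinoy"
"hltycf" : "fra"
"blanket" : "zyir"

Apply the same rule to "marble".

kpj

Each output is the input with this applied: keep every other character starting from the first (positions 1st, 3rd, 5th, ...), then shift every letter 2 places backward in the alphabet (wrapping around).
"marble" → "mrl" → "kpj".
(Check on "lkingdom": → "ligo" → "jgem" ✓)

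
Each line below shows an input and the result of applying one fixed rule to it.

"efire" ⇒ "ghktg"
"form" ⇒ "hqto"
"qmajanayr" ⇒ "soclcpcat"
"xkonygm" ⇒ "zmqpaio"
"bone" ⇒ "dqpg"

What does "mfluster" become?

The pattern: shift every letter 2 places forward in the alphabet (wrapping around).
Doing the same to "mfluster": "ohnwuvgt".

ohnwuvgt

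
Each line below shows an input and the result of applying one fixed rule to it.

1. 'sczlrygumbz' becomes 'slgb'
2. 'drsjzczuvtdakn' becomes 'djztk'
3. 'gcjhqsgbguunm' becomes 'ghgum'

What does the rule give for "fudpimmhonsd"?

The rule is to keep one character in every 3, starting at position 1 (positions 1st, 4th, 7th, ...).
Doing the same to "fudpimmhonsd": "fpmn".

fpmn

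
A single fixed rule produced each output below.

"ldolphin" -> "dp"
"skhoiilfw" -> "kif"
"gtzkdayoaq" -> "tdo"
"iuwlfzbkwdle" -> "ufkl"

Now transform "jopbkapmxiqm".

okmq

The rule is to delete the last character, then keep one character in every 3, starting at position 2 (positions 2nd, 5th, 8th, ...).
On "jopbkapmxiqm": the first step gives "jopbkapmxiq", and the second then gives "okmq".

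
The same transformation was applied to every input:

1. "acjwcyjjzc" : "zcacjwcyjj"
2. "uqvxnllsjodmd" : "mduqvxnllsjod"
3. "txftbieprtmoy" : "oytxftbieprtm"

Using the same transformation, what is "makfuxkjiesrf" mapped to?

rfmakfuxkjies

The rule is to move the last 2 characters to the front (rotate right by 2).
"makfuxkjiesrf" → "rfmakfuxkjies".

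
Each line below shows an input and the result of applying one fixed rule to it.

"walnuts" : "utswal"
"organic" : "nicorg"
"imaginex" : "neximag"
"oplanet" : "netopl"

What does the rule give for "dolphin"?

Looking at the pairs, the operation is to move the last 3 characters to the front (rotate right by 3), then delete the last character.
On "dolphin" that produces "hindol".

hindol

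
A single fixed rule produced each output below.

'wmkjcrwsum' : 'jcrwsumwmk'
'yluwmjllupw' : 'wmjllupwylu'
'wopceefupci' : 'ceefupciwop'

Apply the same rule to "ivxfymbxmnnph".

What's happening: move the first 3 characters to the end (rotate left by 3).
Doing the same to "ivxfymbxmnnph": "fymbxmnnphivx".

fymbxmnnphivx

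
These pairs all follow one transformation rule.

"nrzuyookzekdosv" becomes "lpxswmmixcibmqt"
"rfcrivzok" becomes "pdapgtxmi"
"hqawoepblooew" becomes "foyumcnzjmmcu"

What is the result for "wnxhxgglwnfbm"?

In each case the input is transformed by: shift every letter 2 places backward in the alphabet (wrapping around).
Applying that to "wnxhxgglwnfbm" gives "ulvfveejuldzk".

ulvfveejuldzk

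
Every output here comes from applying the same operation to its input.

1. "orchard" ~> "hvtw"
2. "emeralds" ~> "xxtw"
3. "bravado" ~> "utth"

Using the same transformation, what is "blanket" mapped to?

utdm

The transformation: shift every letter 7 places backward in the alphabet (wrapping around), then keep every other character starting from the first (positions 1st, 3rd, 5th, ...).
Applying both steps to "blanket": "uetgdxm", then "utdm".
(Check on "emeralds": → "xfxktewl" → "xxtw" ✓)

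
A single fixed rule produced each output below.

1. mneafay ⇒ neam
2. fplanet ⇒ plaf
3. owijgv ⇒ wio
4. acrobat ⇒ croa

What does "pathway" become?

athp

Rule — delete the last 3 characters, then move the first character to the end.
"pathway" → "path" → "athp".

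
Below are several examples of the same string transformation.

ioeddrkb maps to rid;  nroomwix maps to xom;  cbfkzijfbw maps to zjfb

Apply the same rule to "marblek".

The pattern: sort the characters into reverse alphabetical order, then keep one character in every 3, starting at position 1 (positions 1st, 4th, 7th, ...).
Working it through for "marblek": intermediate "rmlkeba", final "rka".

rka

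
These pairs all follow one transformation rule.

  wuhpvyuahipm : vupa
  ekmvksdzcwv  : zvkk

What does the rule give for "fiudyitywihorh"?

yyihh

Looking at the pairs, the operation is to keep one character in every 3, starting at position 2 (positions 2nd, 5th, 8th, ...), then sort the characters into reverse alphabetical order.
Working it through for "fiudyitywihorh": intermediate "iyyhh", final "yyihh".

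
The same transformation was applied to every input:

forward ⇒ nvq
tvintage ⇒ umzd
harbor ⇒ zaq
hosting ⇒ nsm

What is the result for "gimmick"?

The transformation: keep every other character starting from the second (positions 2nd, 4th, 6th, ...), then shift every letter 1 place backward in the alphabet (wrapping around).
For "gimmick", step one produces "imc"; step two turns that into "hlb".

hlb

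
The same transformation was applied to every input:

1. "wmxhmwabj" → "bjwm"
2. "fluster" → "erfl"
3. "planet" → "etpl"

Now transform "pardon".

What's happening: move the last 2 characters to the front (rotate right by 2), then keep only the first 4 characters.
Applying both steps to "pardon": "onpard", then "onpa".

onpa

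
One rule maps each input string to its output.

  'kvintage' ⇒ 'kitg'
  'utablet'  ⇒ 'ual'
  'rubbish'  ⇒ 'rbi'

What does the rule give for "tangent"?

tne

In each case the input is transformed by: move the last character to the front, then keep every other character starting from the second (positions 2nd, 4th, 6th, ...).
Working it through for "tangent": intermediate "ttangen", final "tne".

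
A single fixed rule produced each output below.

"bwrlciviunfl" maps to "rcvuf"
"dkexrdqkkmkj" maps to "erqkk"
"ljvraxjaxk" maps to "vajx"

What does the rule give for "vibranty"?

bat

Rule — delete the first character, then keep every other character starting from the second (positions 2nd, 4th, 6th, ...).
On "vibranty": the first step gives "ibranty", and the second then gives "bat".
(Check on "bwrlciviunfl": → "wrlciviunfl" → "rcvuf" ✓)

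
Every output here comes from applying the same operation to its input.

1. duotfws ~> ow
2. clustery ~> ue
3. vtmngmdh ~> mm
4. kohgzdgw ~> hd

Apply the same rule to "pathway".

Rule — keep one character in every 3, starting at position 3 (positions 3rd, 6th, 9th, ...).
On "pathway" that produces "ta".

ta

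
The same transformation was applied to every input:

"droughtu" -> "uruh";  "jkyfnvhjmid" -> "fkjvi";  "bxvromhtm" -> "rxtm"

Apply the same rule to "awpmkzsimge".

The pattern: keep every other character starting from the second (positions 2nd, 4th, 6th, ...), then swap each adjacent pair of characters (1↔2, 3↔4, ...).
On "awpmkzsimge": the first step gives "wmzig", and the second then gives "mwizg".

mwizg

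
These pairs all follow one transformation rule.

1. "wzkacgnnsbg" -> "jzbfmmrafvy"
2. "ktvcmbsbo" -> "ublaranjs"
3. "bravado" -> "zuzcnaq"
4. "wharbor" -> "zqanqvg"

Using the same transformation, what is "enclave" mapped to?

Looking at the pairs, the operation is to move the first 2 characters to the end (rotate left by 2), then shift every letter 1 place backward in the alphabet (wrapping around).
Starting from "enclave": after the first operation, "claveen"; after the second, "bkzuddm".

bkzuddm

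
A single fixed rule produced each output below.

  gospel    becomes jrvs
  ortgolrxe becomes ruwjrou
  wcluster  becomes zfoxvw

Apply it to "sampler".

What's happening: delete the last 2 characters, then shift every letter 3 places forward in the alphabet (wrapping around).
On "sampler": the first step gives "sampl", and the second then gives "vdpso".

vdpso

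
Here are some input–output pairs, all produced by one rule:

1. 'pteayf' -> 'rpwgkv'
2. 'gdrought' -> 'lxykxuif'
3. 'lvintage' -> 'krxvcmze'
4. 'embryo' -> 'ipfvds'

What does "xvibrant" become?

Looking at the pairs, the operation is to shift every letter 9 places backward in the alphabet (wrapping around), then swap the front and back halves of the string.
Starting from "xvibrant": after the first operation, "omzsirek"; after the second, "irekomzs".

irekomzs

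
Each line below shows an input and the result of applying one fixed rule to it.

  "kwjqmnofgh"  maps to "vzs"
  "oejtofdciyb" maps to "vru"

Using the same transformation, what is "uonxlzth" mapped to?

zl

In each case the input is transformed by: keep one character in every 3, starting at position 3 (positions 3rd, 6th, 9th, ...), then shift every letter 12 places forward in the alphabet (wrapping around).
Working it through for "uonxlzth": intermediate "nz", final "zl".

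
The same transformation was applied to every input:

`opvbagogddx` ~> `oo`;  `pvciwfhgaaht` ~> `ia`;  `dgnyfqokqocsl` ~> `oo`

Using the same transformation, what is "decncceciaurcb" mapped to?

Rule — keep one character in every 3, starting at position 1 (positions 1st, 4th, 7th, ...), then keep only the vowels.
Applying both steps to "decncceciaurcb": "dneac", then "ea".

ea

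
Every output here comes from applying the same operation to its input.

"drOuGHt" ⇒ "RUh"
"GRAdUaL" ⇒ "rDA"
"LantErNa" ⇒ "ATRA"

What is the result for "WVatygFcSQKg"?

vTGCqG

In each case the input is transformed by: flip the case of every letter, then keep every other character starting from the second (positions 2nd, 4th, 6th, ...).
"WVatygFcSQKg" → "wvATYGfCsqkG" → "vTGCqG".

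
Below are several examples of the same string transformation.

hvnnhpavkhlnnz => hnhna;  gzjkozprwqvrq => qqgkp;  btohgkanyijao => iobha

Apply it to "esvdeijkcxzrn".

xnedj

The rule is to keep one character in every 3, starting at position 1 (positions 1st, 4th, 7th, ...), then move the first 3 characters to the end (rotate left by 3).
Working it through for "esvdeijkcxzrn": intermediate "edjxn", final "xnedj".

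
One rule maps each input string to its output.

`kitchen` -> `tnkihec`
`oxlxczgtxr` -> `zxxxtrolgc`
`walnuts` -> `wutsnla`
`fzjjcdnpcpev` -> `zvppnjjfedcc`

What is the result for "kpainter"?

trpnkiea

Each output is the input with this applied: sort the characters into reverse alphabetical order.
Applying that to "kpainter" gives "trpnkiea".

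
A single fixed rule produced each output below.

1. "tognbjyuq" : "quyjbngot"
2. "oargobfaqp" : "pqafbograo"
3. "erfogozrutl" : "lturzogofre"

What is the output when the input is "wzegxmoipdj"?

Looking at the pairs, the operation is to reverse the string.
For "wzegxmoipdj" the result is "jdpiomxgezw".

jdpiomxgezw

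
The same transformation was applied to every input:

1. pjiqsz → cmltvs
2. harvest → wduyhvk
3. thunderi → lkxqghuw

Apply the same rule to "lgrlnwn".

qjuoqzo

The rule is to shift every letter 3 places forward in the alphabet (wrapping around), then swap the first and last characters.
Applying both steps to "lgrlnwn": "ojuoqzq", then "qjuoqzo".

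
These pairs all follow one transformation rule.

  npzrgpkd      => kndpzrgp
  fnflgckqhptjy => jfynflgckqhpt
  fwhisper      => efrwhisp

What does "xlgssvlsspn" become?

pxnlgssvlss

The rule is to swap the first and last characters, then move the last 2 characters to the front (rotate right by 2).
Working it through for "xlgssvlsspn": intermediate "nlgssvlsspx", final "pxnlgssvlss".
(Check on "fnflgckqhptjy": → "ynflgckqhptjf" → "jfynflgckqhpt" ✓)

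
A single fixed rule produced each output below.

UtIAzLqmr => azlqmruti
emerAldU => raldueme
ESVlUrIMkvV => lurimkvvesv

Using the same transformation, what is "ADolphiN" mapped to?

In each case the input is transformed by: move the first 3 characters to the end (rotate left by 3), then convert every letter to lowercase.
Applying that to "ADolphiN" gives "lphinado".

lphinado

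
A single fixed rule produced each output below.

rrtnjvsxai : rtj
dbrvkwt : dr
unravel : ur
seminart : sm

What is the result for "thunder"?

Looking at the pairs, the operation is to keep every other character starting from the first (positions 1st, 3rd, 5th, ...), then delete the last 2 characters.
For "thunder", step one produces "tudr"; step two turns that into "tu".

tu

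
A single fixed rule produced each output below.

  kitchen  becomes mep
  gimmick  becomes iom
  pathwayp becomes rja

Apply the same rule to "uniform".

who

The pattern: shift every letter 2 places forward in the alphabet (wrapping around), then keep one character in every 3, starting at position 1 (positions 1st, 4th, 7th, ...).
Starting from "uniform": after the first operation, "wpkhqto"; after the second, "who".
(Check on "gimmick": → "ikookem" → "iom" ✓)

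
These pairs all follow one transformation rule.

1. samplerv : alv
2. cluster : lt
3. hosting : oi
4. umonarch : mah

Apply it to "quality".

ui

Rule — keep one character in every 3, starting at position 2 (positions 2nd, 5th, 8th, ...).
For "quality" the result is "ui".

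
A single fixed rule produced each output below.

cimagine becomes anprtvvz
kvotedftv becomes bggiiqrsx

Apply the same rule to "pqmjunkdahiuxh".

acdhhknquuvwxz

What's happening: shift every letter 13 places forward in the alphabet (wrapping around) — i.e. ROT13, then sort the characters into alphabetical order.
Working it through for "pqmjunkdahiuxh": intermediate "cdzwhaxqnuvhku", final "acdhhknquuvwxz".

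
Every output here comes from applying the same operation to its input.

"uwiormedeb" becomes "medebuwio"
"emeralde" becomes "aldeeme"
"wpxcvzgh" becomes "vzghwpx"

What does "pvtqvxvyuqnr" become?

Each output is the input with this applied: swap the front and back halves of the string, then delete the last character.
Applying both steps to "pvtqvxvyuqnr": "vyuqnrpvtqvx", then "vyuqnrpvtqv".
(Check on "uwiormedeb": → "medebuwior" → "medebuwio" ✓)

vyuqnrpvtqv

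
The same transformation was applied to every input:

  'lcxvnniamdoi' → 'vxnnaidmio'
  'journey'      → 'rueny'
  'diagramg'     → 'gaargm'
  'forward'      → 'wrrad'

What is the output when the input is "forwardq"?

Rule — delete the first 2 characters, then swap each adjacent pair of characters (1↔2, 3↔4, ...).
On "forwardq" that produces "wrraqd".

wrraqd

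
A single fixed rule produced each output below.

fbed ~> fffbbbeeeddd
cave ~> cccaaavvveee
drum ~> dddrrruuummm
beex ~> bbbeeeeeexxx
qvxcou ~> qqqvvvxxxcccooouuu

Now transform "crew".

Looking at the pairs, the operation is to repeat every character 3 times.
"crew" → "cccrrreeewww".

cccrrreeewww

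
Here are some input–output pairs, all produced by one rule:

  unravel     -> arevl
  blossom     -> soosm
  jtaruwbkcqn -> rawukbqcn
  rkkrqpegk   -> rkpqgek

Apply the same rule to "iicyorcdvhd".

ycrodchvd

Each output is the input with this applied: swap each adjacent pair of characters (1↔2, 3↔4, ...), then delete the first 2 characters.
On "iicyorcdvhd": the first step gives "iiycrodchvd", and the second then gives "ycrodchvd".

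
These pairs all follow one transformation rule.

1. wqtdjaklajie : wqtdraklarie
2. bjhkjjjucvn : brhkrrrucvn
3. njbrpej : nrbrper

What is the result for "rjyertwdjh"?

rryertwdrh

Each output is the input with this applied: replace every "j" with "r".
On "rjyertwdjh" that produces "rryertwdrh".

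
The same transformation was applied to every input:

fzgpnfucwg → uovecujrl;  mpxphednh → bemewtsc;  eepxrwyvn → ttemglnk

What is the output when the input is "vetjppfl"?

ktiyeeu

The pattern: delete the last character, then shift every letter 11 places backward in the alphabet (wrapping around).
"vetjppfl" → "vetjppf" → "ktiyeeu".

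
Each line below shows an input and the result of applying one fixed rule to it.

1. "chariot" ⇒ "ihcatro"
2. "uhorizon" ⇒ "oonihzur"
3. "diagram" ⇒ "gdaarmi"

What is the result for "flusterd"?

The pattern: sort the characters into reverse alphabetical order, then move the first 3 characters to the end (rotate left by 3).
So "flusterd" becomes "rlfeduts".

rlfeduts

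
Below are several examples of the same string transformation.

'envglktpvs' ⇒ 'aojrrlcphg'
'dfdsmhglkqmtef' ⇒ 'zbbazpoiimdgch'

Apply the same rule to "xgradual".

Each output is the input with this applied: shift every letter 4 places backward in the alphabet (wrapping around), then take characters alternately from the front and the back (1st, last, 2nd, 2nd-last, ...).
Starting from "xgradual": after the first operation, "tcnwzqwh"; after the second, "thcwnqwz".

thcwnqwz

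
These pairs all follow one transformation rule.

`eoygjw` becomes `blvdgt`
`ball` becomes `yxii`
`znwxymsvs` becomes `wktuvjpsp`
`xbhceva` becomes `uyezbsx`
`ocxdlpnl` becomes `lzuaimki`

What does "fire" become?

The pattern: shift every letter 3 places backward in the alphabet (wrapping around).
For "fire" the result is "cfob".

cfob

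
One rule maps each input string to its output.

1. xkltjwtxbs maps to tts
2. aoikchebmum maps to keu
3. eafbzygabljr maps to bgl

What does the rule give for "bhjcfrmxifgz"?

cmf

Looking at the pairs, the operation is to delete the first 2 characters, then keep one character in every 3, starting at position 2 (positions 2nd, 5th, 8th, ...).
On "bhjcfrmxifgz": the first step gives "jcfrmxifgz", and the second then gives "cmf".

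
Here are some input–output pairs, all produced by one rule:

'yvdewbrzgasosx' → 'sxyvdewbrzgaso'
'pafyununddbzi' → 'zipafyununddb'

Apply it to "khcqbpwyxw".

The transformation: move the last 2 characters to the front (rotate right by 2).
So "khcqbpwyxw" becomes "xwkhcqbpwy".

xwkhcqbpwy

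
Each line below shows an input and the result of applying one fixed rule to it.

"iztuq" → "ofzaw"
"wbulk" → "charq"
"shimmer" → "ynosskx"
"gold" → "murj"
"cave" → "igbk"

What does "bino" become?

hotu

In each case the input is transformed by: shift every letter 6 places forward in the alphabet (wrapping around).
For "bino" the result is "hotu".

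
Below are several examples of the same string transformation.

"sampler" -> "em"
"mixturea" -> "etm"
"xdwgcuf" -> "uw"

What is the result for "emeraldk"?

dre

The transformation: reverse the string, then keep one character in every 3, starting at position 2 (positions 2nd, 5th, 8th, ...).
So "emeraldk" becomes "dre".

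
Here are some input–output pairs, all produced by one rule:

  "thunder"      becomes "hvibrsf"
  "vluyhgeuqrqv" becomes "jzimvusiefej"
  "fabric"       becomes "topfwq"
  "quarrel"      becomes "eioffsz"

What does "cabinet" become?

qopwbsh

What's happening: shift every letter 12 places backward in the alphabet (wrapping around).
For "cabinet" the result is "qopwbsh".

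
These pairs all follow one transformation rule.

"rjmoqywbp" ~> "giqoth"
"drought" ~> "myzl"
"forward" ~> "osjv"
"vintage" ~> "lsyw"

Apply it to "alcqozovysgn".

igrgnqkyf

Rule — shift every letter 8 places backward in the alphabet (wrapping around), then delete the first 3 characters.
On "alcqozovysgn": the first step gives "sduigrgnqkyf", and the second then gives "igrgnqkyf".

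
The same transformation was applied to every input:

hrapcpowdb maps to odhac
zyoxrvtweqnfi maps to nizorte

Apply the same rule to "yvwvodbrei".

beywo

What's happening: keep every other character starting from the first (positions 1st, 3rd, 5th, ...), then move the last 2 characters to the front (rotate right by 2).
Applying both steps to "yvwvodbrei": "ywobe", then "beywo".
(Check on "hrapcpowdb": → "hacod" → "odhac" ✓)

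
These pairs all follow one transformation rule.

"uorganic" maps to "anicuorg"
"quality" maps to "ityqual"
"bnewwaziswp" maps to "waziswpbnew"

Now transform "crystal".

The pattern: move the first 3 characters to the end (rotate left by 3), then move the first character to the end.
"crystal" → "stalcry" → "talcrys".

talcrys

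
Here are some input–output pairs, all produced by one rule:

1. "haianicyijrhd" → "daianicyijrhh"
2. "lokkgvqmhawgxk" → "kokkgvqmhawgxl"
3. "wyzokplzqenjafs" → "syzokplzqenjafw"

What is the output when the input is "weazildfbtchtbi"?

ieazildfbtchtbw

The rule is to swap the first and last characters.
For "weazildfbtchtbi" the result is "ieazildfbtchtbw".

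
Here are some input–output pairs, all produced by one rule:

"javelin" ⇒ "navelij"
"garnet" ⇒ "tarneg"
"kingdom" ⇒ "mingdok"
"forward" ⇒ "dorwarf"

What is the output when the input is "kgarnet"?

What's happening: swap the first and last characters.
On "kgarnet" that produces "tgarnek".

tgarnek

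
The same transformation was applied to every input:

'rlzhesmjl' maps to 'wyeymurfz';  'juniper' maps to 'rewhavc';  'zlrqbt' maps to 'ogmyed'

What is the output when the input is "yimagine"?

The transformation: shift every letter 13 places forward in the alphabet (wrapping around) — i.e. ROT13, then move the last 2 characters to the front (rotate right by 2).
For "yimagine", step one produces "lvzntvar"; step two turns that into "arlvzntv".

arlvzntv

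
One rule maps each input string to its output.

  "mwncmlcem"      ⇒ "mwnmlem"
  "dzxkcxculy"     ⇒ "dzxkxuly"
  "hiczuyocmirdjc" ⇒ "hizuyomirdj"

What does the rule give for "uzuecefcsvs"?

uzueefsvs

Each output is the input with this applied: remove every "c".
On "uzuecefcsvs" that produces "uzueefsvs".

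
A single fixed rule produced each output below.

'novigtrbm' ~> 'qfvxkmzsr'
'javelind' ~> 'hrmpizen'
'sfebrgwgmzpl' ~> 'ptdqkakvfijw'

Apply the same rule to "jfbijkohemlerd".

hvipqilsonmfjn

Rule — shift every letter 4 places forward in the alphabet (wrapping around), then reverse the string.
Working it through for "jfbijkohemlerd": intermediate "njfmnosliqpivh", final "hvipqilsonmfjn".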